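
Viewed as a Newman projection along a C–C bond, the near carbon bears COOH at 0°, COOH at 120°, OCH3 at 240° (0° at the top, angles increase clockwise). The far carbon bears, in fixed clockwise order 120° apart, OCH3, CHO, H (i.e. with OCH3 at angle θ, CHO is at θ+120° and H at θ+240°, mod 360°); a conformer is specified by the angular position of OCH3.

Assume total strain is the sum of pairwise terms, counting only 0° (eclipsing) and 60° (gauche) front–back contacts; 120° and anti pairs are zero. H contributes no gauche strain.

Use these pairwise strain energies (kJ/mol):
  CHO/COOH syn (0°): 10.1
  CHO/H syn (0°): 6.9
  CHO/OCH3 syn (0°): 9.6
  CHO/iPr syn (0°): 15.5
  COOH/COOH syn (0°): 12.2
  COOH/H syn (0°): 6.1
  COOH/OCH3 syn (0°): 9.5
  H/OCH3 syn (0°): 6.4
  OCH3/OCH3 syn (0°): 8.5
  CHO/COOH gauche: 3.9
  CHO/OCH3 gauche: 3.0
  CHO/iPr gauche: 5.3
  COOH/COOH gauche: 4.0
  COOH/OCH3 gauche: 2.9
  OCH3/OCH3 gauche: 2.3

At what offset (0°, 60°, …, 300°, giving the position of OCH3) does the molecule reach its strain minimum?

180°

OCH3 at 0° (eclipsed): COOH(0°)/OCH3(0°) eclipsed 9.5; COOH(120°)/CHO(120°) eclipsed 10.1; OCH3(240°)/H(240°) eclipsed 6.4 → 26.0 kJ/mol.
OCH3 at 60° (staggered): COOH(0°)/OCH3(60°) gauche 2.9; COOH(120°)/OCH3(60°) gauche 2.9; COOH(120°)/CHO(180°) gauche 3.9; OCH3(240°)/CHO(180°) gauche 3.0 → 12.7 kJ/mol.
OCH3 at 120° (eclipsed): COOH(0°)/H(0°) eclipsed 6.1; COOH(120°)/OCH3(120°) eclipsed 9.5; OCH3(240°)/CHO(240°) eclipsed 9.6 → 25.2 kJ/mol.
OCH3 at 180° (staggered): COOH(0°)/CHO(300°) gauche 3.9; COOH(120°)/OCH3(180°) gauche 2.9; OCH3(240°)/OCH3(180°) gauche 2.3; OCH3(240°)/CHO(300°) gauche 3.0 → 12.1 kJ/mol.
OCH3 at 240° (eclipsed): COOH(0°)/CHO(0°) eclipsed 10.1; COOH(120°)/H(120°) eclipsed 6.1; OCH3(240°)/OCH3(240°) eclipsed 8.5 → 24.7 kJ/mol.
OCH3 at 300° (staggered): COOH(0°)/OCH3(300°) gauche 2.9; COOH(0°)/CHO(60°) gauche 3.9; COOH(120°)/CHO(60°) gauche 3.9; OCH3(240°)/OCH3(300°) gauche 2.3 → 13.0 kJ/mol.
The minimum (12.1 kJ/mol) occurs with OCH3 at 180°.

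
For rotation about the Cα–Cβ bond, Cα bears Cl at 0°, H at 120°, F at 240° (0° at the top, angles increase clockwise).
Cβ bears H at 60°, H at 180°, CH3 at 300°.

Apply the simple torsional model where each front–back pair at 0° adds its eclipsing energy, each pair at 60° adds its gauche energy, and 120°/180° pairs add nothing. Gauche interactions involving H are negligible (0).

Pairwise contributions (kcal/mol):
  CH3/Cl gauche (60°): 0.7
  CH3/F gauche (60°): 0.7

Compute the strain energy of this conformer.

1.4 kcal/mol

This conformer (staggered): Cl(0°)/CH3(300°) gauche 0.7; F(240°)/CH3(300°) gauche 0.7 → 1.4 kcal/mol.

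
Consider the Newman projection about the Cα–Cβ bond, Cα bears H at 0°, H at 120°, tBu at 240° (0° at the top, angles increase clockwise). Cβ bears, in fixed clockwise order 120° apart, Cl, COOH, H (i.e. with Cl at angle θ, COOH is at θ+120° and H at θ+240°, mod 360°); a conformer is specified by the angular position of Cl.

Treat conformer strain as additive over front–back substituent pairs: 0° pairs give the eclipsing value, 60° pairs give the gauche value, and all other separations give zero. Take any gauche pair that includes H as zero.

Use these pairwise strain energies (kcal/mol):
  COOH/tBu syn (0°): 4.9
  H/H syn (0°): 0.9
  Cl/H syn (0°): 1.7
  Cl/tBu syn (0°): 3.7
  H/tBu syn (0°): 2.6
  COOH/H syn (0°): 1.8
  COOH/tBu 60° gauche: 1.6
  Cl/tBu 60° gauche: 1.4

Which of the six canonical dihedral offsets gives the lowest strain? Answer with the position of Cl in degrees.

300°

Cl at 0° (eclipsed): H(0°)/Cl(0°) eclipsed 1.7; H(120°)/COOH(120°) eclipsed 1.8; tBu(240°)/H(240°) eclipsed 2.6 → 6.1 kcal/mol.
Cl at 60° (staggered): tBu(240°)/COOH(180°) gauche 1.6 → 1.6 kcal/mol.
Cl at 120° (eclipsed): H(0°)/H(0°) eclipsed 0.9; H(120°)/Cl(120°) eclipsed 1.7; tBu(240°)/COOH(240°) eclipsed 4.9 → 7.5 kcal/mol.
Cl at 180° (staggered): tBu(240°)/Cl(180°) gauche 1.4; tBu(240°)/COOH(300°) gauche 1.6 → 3.0 kcal/mol.
Cl at 240° (eclipsed): H(0°)/COOH(0°) eclipsed 1.8; H(120°)/H(120°) eclipsed 0.9; tBu(240°)/Cl(240°) eclipsed 3.7 → 6.4 kcal/mol.
Cl at 300° (staggered): tBu(240°)/Cl(300°) gauche 1.4 → 1.4 kcal/mol.
The minimum (1.4 kcal/mol) occurs with Cl at 300°.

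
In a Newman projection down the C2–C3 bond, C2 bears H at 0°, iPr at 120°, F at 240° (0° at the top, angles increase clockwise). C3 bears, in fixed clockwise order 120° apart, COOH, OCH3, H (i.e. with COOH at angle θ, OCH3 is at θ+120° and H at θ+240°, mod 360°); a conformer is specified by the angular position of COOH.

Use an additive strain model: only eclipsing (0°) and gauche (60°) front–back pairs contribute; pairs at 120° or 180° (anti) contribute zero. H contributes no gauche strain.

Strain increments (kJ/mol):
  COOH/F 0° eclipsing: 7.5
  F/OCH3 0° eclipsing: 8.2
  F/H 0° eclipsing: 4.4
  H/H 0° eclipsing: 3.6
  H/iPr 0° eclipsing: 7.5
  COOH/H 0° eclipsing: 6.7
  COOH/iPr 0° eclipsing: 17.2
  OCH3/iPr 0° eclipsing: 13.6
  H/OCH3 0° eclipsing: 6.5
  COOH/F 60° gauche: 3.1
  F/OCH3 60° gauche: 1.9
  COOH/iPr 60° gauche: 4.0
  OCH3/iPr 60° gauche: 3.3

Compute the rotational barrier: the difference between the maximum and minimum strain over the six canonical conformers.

22.6 kJ/mol

COOH at 0° (eclipsed): H(0°)/COOH(0°) eclipsed 6.7; iPr(120°)/OCH3(120°) eclipsed 13.6; F(240°)/H(240°) eclipsed 4.4 → 24.7 kJ/mol.
COOH at 60° (staggered): iPr(120°)/COOH(60°) gauche 4.0; iPr(120°)/OCH3(180°) gauche 3.3; F(240°)/OCH3(180°) gauche 1.9 → 9.2 kJ/mol.
COOH at 120° (eclipsed): H(0°)/H(0°) eclipsed 3.6; iPr(120°)/COOH(120°) eclipsed 17.2; F(240°)/OCH3(240°) eclipsed 8.2 → 29.0 kJ/mol.
COOH at 180° (staggered): iPr(120°)/COOH(180°) gauche 4.0; F(240°)/COOH(180°) gauche 3.1; F(240°)/OCH3(300°) gauche 1.9 → 9.0 kJ/mol.
COOH at 240° (eclipsed): H(0°)/OCH3(0°) eclipsed 6.5; iPr(120°)/H(120°) eclipsed 7.5; F(240°)/COOH(240°) eclipsed 7.5 → 21.5 kJ/mol.
COOH at 300° (staggered): iPr(120°)/OCH3(60°) gauche 3.3; F(240°)/COOH(300°) gauche 3.1 → 6.4 kJ/mol.
Max at 120° (29.0 kJ/mol), min at 300° (6.4 kJ/mol); barrier = 22.6 kJ/mol.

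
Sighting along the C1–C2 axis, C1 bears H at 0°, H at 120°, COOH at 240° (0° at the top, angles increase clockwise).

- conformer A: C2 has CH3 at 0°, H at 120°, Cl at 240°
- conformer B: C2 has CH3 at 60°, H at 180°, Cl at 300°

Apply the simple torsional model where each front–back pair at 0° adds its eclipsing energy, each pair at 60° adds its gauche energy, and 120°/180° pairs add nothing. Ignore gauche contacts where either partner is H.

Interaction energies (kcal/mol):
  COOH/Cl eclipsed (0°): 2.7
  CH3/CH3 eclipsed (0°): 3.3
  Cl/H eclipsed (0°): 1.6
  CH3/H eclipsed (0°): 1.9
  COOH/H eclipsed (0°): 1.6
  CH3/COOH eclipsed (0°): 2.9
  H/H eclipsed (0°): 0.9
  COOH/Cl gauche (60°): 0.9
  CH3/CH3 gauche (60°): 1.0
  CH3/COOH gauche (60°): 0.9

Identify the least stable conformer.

A

A is eclipsed. H at 0° is eclipsed with CH3 at 0° (1.9); H at 120° is eclipsed with H at 120° (0.9); COOH at 240° is eclipsed with Cl at 240° (2.7). Total 5.5 kcal/mol.
B is staggered. COOH at 240° is gauche with Cl at 300° (0.9). Total 0.9 kcal/mol.
A has the highest total (5.5 kcal/mol).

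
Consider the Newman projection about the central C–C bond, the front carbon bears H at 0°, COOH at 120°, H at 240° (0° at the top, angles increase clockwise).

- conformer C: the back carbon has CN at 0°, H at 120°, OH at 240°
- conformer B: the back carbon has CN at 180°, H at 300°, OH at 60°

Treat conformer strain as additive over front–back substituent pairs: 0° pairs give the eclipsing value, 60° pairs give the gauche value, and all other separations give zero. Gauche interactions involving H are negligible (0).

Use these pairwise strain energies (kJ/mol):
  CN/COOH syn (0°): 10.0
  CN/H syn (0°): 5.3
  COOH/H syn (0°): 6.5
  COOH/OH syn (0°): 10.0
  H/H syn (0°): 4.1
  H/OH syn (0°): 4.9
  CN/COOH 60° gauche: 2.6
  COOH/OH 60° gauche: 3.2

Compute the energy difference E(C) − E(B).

+10.9 kJ/mol

C (eclipsed): H(0°)/CN(0°) eclipsed 5.3; COOH(120°)/H(120°) eclipsed 6.5; H(240°)/OH(240°) eclipsed 4.9 → 16.7 kJ/mol.
B (staggered): COOH(120°)/CN(180°) gauche 2.6; COOH(120°)/OH(60°) gauche 3.2 → 5.8 kJ/mol.
E(C) − E(B) = 16.7 − 5.8 = +10.9 kJ/mol.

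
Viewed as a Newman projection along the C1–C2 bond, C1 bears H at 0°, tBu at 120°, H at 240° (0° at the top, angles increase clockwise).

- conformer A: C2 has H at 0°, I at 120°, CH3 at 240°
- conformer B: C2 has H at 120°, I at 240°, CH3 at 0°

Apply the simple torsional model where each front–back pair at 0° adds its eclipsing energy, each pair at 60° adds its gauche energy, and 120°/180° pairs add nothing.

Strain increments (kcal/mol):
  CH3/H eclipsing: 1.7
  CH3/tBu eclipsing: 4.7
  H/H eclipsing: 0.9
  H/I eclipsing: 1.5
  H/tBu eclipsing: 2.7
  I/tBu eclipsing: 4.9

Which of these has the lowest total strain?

A (eclipsed): H(0°)/H(0°) eclipsed 0.9; tBu(120°)/I(120°) eclipsed 4.9; H(240°)/CH3(240°) eclipsed 1.7 → 7.5 kcal/mol.
B (eclipsed): H(0°)/CH3(0°) eclipsed 1.7; tBu(120°)/H(120°) eclipsed 2.7; H(240°)/I(240°) eclipsed 1.5 → 5.9 kcal/mol.
B has the lowest total (5.9 kcal/mol).

B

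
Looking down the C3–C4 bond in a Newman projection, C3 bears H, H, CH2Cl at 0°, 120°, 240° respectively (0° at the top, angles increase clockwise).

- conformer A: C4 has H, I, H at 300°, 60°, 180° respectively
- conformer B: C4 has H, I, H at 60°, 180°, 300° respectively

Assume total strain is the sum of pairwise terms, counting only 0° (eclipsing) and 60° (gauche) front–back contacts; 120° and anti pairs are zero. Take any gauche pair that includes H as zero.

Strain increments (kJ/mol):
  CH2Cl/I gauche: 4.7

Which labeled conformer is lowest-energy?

A (staggered): no non-H gauche contacts → 0.0 kJ/mol.
B (staggered): CH2Cl(240°)/I(180°) gauche 4.7 → 4.7 kJ/mol.
A has the lowest total (0.0 kJ/mol).

A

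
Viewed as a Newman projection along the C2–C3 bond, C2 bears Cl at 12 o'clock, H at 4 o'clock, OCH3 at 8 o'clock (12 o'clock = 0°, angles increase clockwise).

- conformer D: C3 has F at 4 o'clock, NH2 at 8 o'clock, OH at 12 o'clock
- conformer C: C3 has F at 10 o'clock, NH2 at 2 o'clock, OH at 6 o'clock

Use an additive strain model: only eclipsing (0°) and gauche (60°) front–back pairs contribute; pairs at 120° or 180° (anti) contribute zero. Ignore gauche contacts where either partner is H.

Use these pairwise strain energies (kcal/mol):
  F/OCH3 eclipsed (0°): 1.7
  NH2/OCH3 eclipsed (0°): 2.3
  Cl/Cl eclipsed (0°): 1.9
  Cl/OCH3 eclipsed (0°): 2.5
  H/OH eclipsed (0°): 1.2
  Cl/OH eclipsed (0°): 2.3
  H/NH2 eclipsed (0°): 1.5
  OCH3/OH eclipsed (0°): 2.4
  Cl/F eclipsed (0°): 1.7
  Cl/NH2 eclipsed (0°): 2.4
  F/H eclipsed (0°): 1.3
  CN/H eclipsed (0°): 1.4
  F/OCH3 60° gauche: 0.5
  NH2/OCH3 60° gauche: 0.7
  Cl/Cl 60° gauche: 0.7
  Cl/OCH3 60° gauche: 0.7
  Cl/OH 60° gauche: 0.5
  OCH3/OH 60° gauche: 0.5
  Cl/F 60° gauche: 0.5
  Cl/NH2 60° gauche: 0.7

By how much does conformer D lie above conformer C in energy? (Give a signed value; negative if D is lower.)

+3.7 kcal/mol

D is eclipsed. Cl at 0° is eclipsed with OH at 0° (2.3); H at 120° is eclipsed with F at 120° (1.3); OCH3 at 240° is eclipsed with NH2 at 240° (2.3). Total 5.9 kcal/mol.
C is staggered. Cl at 0° is gauche with F at 300° (0.5); Cl at 0° is gauche with NH2 at 60° (0.7); OCH3 at 240° is gauche with F at 300° (0.5); OCH3 at 240° is gauche with OH at 180° (0.5). Total 2.2 kcal/mol.
E(D) − E(C) = 5.9 − 2.2 = +3.7 kcal/mol.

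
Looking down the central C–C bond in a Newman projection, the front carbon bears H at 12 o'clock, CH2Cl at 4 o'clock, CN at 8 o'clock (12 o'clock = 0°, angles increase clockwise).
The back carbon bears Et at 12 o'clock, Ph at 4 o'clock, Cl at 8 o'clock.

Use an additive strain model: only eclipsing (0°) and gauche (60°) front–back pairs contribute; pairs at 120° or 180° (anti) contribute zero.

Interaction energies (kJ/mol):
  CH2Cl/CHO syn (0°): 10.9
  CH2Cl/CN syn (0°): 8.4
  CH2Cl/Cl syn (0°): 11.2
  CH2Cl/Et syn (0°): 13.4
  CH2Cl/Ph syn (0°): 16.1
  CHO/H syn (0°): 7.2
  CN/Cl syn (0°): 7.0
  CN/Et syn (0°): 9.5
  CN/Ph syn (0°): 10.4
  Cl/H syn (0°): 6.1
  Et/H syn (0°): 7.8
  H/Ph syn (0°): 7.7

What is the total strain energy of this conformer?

30.9 kJ/mol

This conformer (eclipsed): H–Et eclipsed, CH2Cl–Ph eclipsed, CN–Cl eclipsed; 7.8 + 16.1 + 7.0 = 30.9 kJ/mol.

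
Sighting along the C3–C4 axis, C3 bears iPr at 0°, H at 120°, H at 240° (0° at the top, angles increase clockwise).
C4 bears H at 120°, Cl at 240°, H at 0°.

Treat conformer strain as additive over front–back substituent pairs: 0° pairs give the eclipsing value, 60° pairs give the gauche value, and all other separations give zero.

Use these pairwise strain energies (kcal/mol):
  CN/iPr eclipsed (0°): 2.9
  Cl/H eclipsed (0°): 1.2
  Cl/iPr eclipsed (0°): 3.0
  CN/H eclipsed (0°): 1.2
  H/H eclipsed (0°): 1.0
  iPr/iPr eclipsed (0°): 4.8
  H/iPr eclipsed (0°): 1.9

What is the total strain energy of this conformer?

This conformer (eclipsed): iPr–H eclipsed, H–H eclipsed, H–Cl eclipsed; 1.9 + 1.0 + 1.2 = 4.1 kcal/mol.

4.1 kcal/mol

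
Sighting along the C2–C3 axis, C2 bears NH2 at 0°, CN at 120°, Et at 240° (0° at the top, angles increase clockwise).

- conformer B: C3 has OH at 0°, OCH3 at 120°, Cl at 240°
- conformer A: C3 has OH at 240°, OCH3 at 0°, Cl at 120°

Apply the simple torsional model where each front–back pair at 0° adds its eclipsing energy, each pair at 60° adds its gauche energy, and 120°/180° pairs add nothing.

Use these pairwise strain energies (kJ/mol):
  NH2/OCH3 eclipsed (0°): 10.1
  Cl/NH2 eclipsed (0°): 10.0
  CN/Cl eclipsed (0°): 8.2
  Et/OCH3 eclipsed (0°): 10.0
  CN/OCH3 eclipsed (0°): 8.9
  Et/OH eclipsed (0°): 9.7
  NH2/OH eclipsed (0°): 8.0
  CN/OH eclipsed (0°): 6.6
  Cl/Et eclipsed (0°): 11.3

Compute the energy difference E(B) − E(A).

+0.2 kJ/mol

B (eclipsed): NH2–OH eclipsed, CN–OCH3 eclipsed, Et–Cl eclipsed; 8.0 + 8.9 + 11.3 = 28.2 kJ/mol.
A (eclipsed): NH2–OCH3 eclipsed, CN–Cl eclipsed, Et–OH eclipsed; 10.1 + 8.2 + 9.7 = 28.0 kJ/mol.
E(B) − E(A) = 28.2 − 28.0 = +0.2 kJ/mol.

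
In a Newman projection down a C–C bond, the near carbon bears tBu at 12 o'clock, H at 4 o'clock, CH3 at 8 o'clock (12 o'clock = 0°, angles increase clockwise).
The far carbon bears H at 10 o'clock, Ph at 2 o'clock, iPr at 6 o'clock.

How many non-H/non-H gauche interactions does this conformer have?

Non-H gauche pairs: tBu(0°)/Ph(60°); CH3(240°)/iPr(180°) — 2 interactions.

2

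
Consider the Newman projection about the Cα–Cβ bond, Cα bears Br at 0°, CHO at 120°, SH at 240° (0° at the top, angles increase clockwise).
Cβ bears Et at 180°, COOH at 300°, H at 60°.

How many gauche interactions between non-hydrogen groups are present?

Non-H gauche pairs: Br(0°)/COOH(300°); CHO(120°)/Et(180°); SH(240°)/Et(180°); SH(240°)/COOH(300°) — 4 interactions.

4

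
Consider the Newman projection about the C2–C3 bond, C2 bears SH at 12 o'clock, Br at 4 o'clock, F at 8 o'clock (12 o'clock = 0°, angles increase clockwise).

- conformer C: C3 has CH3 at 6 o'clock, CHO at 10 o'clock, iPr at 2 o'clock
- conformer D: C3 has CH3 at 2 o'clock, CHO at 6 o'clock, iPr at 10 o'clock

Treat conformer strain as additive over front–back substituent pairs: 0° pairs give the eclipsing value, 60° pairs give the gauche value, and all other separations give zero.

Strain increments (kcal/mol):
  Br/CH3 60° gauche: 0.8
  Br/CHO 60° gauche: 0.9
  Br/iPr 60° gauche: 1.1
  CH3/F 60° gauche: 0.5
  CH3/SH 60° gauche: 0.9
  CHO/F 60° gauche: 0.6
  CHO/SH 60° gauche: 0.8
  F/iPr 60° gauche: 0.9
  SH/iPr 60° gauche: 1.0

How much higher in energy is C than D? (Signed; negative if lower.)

C (staggered): SH–CHO gauche, SH–iPr gauche, Br–CH3 gauche, Br–iPr gauche, F–CH3 gauche, F–CHO gauche; 0.8 + 1.0 + 0.8 + 1.1 + 0.5 + 0.6 = 4.8 kcal/mol.
D (staggered): SH–CH3 gauche, SH–iPr gauche, Br–CH3 gauche, Br–CHO gauche, F–CHO gauche, F–iPr gauche; 0.9 + 1.0 + 0.8 + 0.9 + 0.6 + 0.9 = 5.1 kcal/mol.
E(C) − E(D) = 4.8 − 5.1 = -0.3 kcal/mol.

-0.3 kcal/mol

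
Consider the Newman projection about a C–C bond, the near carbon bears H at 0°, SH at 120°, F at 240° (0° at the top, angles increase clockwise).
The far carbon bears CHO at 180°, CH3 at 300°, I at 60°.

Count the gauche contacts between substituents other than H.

Non-H gauche pairs: SH(120°)/CHO(180°); SH(120°)/I(60°); F(240°)/CHO(180°); F(240°)/CH3(300°) — 4 interactions.

4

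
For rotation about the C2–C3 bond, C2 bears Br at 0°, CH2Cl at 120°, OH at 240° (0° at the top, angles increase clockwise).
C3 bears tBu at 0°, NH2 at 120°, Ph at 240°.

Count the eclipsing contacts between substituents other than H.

3

Non-H eclipsing pairs: Br(0°)/tBu(0°); CH2Cl(120°)/NH2(120°); OH(240°)/Ph(240°) — 3 interactions.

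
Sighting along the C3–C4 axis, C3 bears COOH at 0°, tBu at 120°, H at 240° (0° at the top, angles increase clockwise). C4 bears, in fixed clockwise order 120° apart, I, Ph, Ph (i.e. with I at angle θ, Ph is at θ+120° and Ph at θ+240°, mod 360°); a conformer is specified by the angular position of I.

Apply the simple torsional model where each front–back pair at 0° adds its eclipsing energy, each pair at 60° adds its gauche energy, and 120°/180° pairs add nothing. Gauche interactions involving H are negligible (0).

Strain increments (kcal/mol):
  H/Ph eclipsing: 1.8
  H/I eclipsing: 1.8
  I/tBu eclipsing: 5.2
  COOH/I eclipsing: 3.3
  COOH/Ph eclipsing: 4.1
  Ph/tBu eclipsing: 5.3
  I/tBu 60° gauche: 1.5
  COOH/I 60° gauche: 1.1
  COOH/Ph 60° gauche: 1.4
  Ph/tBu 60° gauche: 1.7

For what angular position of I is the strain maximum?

240°

I at 0° (eclipsed): COOH(0°)/I(0°) eclipsed 3.3; tBu(120°)/Ph(120°) eclipsed 5.3; H(240°)/Ph(240°) eclipsed 1.8 → 10.4 kcal/mol.
I at 60° (staggered): COOH(0°)/I(60°) gauche 1.1; COOH(0°)/Ph(300°) gauche 1.4; tBu(120°)/I(60°) gauche 1.5; tBu(120°)/Ph(180°) gauche 1.7 → 5.7 kcal/mol.
I at 120° (eclipsed): COOH(0°)/Ph(0°) eclipsed 4.1; tBu(120°)/I(120°) eclipsed 5.2; H(240°)/Ph(240°) eclipsed 1.8 → 11.1 kcal/mol.
I at 180° (staggered): COOH(0°)/Ph(300°) gauche 1.4; COOH(0°)/Ph(60°) gauche 1.4; tBu(120°)/I(180°) gauche 1.5; tBu(120°)/Ph(60°) gauche 1.7 → 6.0 kcal/mol.
I at 240° (eclipsed): COOH(0°)/Ph(0°) eclipsed 4.1; tBu(120°)/Ph(120°) eclipsed 5.3; H(240°)/I(240°) eclipsed 1.8 → 11.2 kcal/mol.
I at 300° (staggered): COOH(0°)/I(300°) gauche 1.1; COOH(0°)/Ph(60°) gauche 1.4; tBu(120°)/Ph(60°) gauche 1.7; tBu(120°)/Ph(180°) gauche 1.7 → 5.9 kcal/mol.
The maximum (11.2 kcal/mol) occurs with I at 240°.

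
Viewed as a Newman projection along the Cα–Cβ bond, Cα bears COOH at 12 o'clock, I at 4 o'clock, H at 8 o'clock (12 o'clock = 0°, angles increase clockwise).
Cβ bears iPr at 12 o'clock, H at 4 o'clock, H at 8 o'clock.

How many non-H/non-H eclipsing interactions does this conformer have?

Non-H eclipsing pairs: COOH(0°)/iPr(0°) — 1 interaction.

1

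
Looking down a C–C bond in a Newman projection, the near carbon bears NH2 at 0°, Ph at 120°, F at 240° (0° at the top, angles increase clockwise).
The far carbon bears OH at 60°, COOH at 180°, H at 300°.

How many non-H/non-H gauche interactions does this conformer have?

4

Non-H gauche pairs: NH2(0°)/OH(60°); Ph(120°)/OH(60°); Ph(120°)/COOH(180°); F(240°)/COOH(180°) — 4 interactions.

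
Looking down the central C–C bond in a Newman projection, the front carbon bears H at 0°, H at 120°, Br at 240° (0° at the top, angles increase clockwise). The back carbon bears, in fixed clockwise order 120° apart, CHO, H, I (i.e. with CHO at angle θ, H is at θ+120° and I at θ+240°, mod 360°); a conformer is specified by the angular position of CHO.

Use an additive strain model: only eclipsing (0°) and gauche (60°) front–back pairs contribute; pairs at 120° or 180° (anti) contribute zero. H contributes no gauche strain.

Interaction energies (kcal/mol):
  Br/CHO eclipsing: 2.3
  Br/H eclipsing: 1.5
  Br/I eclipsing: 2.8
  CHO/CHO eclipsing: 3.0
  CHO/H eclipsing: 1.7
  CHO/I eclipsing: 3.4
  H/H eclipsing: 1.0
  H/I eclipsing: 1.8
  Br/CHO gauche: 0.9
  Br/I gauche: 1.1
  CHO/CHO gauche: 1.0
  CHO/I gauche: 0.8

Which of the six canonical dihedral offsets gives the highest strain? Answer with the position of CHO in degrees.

0°

CHO at 0° (eclipsed): H(0°)/CHO(0°) eclipsed 1.7; H(120°)/H(120°) eclipsed 1.0; Br(240°)/I(240°) eclipsed 2.8 → 5.5 kcal/mol.
CHO at 60° (staggered): Br(240°)/I(300°) gauche 1.1 → 1.1 kcal/mol.
CHO at 120° (eclipsed): H(0°)/I(0°) eclipsed 1.8; H(120°)/CHO(120°) eclipsed 1.7; Br(240°)/H(240°) eclipsed 1.5 → 5.0 kcal/mol.
CHO at 180° (staggered): Br(240°)/CHO(180°) gauche 0.9 → 0.9 kcal/mol.
CHO at 240° (eclipsed): H(0°)/H(0°) eclipsed 1.0; H(120°)/I(120°) eclipsed 1.8; Br(240°)/CHO(240°) eclipsed 2.3 → 5.1 kcal/mol.
CHO at 300° (staggered): Br(240°)/CHO(300°) gauche 0.9; Br(240°)/I(180°) gauche 1.1 → 2.0 kcal/mol.
The maximum (5.5 kcal/mol) occurs with CHO at 0°.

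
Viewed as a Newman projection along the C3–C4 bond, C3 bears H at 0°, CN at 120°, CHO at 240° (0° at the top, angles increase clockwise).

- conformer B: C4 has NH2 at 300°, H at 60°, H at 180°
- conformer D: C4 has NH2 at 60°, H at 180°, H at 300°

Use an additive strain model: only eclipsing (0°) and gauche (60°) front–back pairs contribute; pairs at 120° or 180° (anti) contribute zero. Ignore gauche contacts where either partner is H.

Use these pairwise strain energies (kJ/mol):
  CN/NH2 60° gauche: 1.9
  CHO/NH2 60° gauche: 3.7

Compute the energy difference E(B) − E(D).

B is staggered. CHO at 240° is gauche with NH2 at 300° (3.7). Total 3.7 kJ/mol.
D is staggered. CN at 120° is gauche with NH2 at 60° (1.9). Total 1.9 kJ/mol.
E(B) − E(D) = 3.7 − 1.9 = +1.8 kJ/mol.

+1.8 kJ/mol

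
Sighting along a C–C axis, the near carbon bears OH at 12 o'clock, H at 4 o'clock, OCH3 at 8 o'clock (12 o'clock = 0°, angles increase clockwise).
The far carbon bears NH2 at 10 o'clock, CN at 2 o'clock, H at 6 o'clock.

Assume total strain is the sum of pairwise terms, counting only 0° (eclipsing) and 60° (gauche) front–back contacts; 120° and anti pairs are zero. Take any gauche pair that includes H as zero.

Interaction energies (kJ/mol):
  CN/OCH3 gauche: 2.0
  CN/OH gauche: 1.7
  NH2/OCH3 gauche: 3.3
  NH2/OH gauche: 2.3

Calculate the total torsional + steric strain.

7.3 kJ/mol

This conformer (staggered): OH–NH2 gauche, OH–CN gauche, OCH3–NH2 gauche; 2.3 + 1.7 + 3.3 = 7.3 kJ/mol.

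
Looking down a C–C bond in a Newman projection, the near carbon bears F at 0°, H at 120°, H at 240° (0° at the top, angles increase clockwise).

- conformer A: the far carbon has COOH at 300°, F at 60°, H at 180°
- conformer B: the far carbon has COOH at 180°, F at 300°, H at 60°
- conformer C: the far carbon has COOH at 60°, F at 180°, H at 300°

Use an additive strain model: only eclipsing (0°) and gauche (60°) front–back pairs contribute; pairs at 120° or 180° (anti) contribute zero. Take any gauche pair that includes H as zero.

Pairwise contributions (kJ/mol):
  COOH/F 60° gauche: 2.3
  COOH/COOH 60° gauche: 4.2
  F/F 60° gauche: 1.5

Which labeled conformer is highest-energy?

A

A (staggered): F–COOH gauche, F–F gauche; 2.3 + 1.5 = 3.8 kJ/mol.
B (staggered): F–F gauche; 1.5 = 1.5 kJ/mol.
C (staggered): F–COOH gauche; 2.3 = 2.3 kJ/mol.
A has the highest total (3.8 kJ/mol).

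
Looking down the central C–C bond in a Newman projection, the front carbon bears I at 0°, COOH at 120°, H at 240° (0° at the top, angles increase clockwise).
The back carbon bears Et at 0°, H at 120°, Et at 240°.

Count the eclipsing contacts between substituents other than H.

1

Non-H eclipsing pairs: I(0°)/Et(0°) — 1 interaction.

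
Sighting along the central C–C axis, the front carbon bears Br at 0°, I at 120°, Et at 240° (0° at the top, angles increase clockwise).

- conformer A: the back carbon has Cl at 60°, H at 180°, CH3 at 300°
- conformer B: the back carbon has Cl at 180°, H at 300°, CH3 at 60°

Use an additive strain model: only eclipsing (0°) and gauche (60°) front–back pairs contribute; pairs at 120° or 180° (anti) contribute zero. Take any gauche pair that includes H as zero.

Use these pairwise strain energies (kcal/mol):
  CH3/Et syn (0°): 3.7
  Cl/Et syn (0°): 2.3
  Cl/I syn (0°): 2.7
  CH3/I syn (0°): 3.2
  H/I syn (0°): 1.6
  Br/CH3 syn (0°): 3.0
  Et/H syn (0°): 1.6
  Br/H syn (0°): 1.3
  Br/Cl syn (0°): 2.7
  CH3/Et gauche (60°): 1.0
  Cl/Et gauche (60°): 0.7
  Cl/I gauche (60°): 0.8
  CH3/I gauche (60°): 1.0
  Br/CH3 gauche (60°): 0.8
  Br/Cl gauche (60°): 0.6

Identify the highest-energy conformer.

B

A is staggered. Br at 0° is gauche with Cl at 60° (0.6); Br at 0° is gauche with CH3 at 300° (0.8); I at 120° is gauche with Cl at 60° (0.8); Et at 240° is gauche with CH3 at 300° (1.0). Total 3.2 kcal/mol.
B is staggered. Br at 0° is gauche with CH3 at 60° (0.8); I at 120° is gauche with Cl at 180° (0.8); I at 120° is gauche with CH3 at 60° (1.0); Et at 240° is gauche with Cl at 180° (0.7). Total 3.3 kcal/mol.
B has the highest total (3.3 kcal/mol).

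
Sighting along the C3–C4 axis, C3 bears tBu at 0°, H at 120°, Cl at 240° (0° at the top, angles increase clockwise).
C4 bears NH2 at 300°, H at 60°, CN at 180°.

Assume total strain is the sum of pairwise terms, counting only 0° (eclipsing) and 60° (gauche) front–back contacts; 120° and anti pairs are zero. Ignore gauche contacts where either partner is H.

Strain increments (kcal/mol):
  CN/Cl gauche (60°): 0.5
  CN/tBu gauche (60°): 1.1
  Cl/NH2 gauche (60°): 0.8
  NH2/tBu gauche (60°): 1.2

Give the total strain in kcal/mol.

2.5 kcal/mol

This conformer (staggered): tBu(0°)/NH2(300°) gauche 1.2; Cl(240°)/NH2(300°) gauche 0.8; Cl(240°)/CN(180°) gauche 0.5 → 2.5 kcal/mol.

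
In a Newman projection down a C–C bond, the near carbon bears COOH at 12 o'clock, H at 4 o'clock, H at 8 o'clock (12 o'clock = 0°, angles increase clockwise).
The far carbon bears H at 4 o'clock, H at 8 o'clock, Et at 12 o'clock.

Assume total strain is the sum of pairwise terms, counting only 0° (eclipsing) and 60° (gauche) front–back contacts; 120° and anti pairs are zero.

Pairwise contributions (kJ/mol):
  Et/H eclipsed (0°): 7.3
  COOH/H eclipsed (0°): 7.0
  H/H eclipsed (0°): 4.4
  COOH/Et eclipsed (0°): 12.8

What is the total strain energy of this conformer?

21.6 kJ/mol

This conformer (eclipsed): COOH–Et eclipsed, H–H eclipsed, H–H eclipsed; 12.8 + 4.4 + 4.4 = 21.6 kJ/mol.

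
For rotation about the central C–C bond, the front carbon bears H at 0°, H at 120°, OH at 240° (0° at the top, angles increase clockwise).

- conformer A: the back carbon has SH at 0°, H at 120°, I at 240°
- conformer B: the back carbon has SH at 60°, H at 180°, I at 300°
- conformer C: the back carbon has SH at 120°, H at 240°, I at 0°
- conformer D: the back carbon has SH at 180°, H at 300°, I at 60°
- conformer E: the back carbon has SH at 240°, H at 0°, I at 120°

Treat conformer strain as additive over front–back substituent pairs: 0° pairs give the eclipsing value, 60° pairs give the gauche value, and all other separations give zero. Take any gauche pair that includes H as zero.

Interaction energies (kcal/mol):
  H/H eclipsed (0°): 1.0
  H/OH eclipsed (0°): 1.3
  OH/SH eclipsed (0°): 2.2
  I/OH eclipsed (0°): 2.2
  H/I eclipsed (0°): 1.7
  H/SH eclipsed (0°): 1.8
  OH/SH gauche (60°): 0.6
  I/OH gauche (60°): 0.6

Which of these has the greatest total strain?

A (eclipsed): H(0°)/SH(0°) eclipsed 1.8; H(120°)/H(120°) eclipsed 1.0; OH(240°)/I(240°) eclipsed 2.2 → 5.0 kcal/mol.
B (staggered): OH(240°)/I(300°) gauche 0.6 → 0.6 kcal/mol.
C (eclipsed): H(0°)/I(0°) eclipsed 1.7; H(120°)/SH(120°) eclipsed 1.8; OH(240°)/H(240°) eclipsed 1.3 → 4.8 kcal/mol.
D (staggered): OH(240°)/SH(180°) gauche 0.6 → 0.6 kcal/mol.
E (eclipsed): H(0°)/H(0°) eclipsed 1.0; H(120°)/I(120°) eclipsed 1.7; OH(240°)/SH(240°) eclipsed 2.2 → 4.9 kcal/mol.
A has the highest total (5.0 kcal/mol).

A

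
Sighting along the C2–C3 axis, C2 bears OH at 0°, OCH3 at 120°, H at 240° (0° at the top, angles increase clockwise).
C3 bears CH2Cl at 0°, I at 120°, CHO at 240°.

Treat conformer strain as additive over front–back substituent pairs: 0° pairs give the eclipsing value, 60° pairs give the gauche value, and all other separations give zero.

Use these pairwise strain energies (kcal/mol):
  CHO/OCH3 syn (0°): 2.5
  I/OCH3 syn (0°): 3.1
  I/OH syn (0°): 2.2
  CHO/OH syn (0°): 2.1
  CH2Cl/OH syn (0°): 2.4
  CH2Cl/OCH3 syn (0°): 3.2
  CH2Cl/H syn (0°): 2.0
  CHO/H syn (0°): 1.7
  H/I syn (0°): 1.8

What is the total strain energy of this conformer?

This conformer is eclipsed. OH at 0° is eclipsed with CH2Cl at 0° (2.4); OCH3 at 120° is eclipsed with I at 120° (3.1); H at 240° is eclipsed with CHO at 240° (1.7). Total 7.2 kcal/mol.

7.2 kcal/mol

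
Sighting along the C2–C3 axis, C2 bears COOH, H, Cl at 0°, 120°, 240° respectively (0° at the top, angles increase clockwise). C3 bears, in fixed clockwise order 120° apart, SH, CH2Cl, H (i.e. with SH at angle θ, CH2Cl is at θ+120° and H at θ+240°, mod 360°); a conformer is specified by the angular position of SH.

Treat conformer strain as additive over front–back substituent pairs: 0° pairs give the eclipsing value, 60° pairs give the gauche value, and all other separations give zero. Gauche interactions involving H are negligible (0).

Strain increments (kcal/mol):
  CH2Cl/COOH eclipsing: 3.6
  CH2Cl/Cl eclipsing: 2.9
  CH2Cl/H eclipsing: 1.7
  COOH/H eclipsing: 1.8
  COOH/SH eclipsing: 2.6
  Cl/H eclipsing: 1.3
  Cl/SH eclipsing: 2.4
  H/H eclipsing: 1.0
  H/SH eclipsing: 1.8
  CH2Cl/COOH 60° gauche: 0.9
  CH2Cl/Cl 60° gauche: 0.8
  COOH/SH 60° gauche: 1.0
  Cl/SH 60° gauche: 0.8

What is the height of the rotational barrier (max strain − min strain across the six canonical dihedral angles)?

SH at 0° (eclipsed): COOH–SH eclipsed, H–CH2Cl eclipsed, Cl–H eclipsed; 2.6 + 1.7 + 1.3 = 5.6 kcal/mol.
SH at 60° (staggered): COOH–SH gauche, Cl–CH2Cl gauche; 1.0 + 0.8 = 1.8 kcal/mol.
SH at 120° (eclipsed): COOH–H eclipsed, H–SH eclipsed, Cl–CH2Cl eclipsed; 1.8 + 1.8 + 2.9 = 6.5 kcal/mol.
SH at 180° (staggered): COOH–CH2Cl gauche, Cl–SH gauche, Cl–CH2Cl gauche; 0.9 + 0.8 + 0.8 = 2.5 kcal/mol.
SH at 240° (eclipsed): COOH–CH2Cl eclipsed, H–H eclipsed, Cl–SH eclipsed; 3.6 + 1.0 + 2.4 = 7.0 kcal/mol.
SH at 300° (staggered): COOH–SH gauche, COOH–CH2Cl gauche, Cl–SH gauche; 1.0 + 0.9 + 0.8 = 2.7 kcal/mol.
Max at 240° (7.0 kcal/mol), min at 60° (1.8 kcal/mol); barrier = 5.2 kcal/mol.

5.2 kcal/mol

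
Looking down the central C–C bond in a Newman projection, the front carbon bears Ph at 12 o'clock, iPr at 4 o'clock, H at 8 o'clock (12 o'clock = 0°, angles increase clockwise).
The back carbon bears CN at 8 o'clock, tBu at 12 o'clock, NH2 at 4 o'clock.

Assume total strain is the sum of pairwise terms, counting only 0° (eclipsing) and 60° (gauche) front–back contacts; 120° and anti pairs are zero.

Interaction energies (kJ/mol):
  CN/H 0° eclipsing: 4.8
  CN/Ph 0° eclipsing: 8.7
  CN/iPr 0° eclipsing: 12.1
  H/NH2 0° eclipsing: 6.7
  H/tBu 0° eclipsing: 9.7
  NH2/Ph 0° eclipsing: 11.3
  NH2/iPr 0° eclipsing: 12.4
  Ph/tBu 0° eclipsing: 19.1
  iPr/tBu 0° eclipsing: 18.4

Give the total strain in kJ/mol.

This conformer (eclipsed): Ph–tBu eclipsed, iPr–NH2 eclipsed, H–CN eclipsed; 19.1 + 12.4 + 4.8 = 36.3 kJ/mol.

36.3 kJ/mol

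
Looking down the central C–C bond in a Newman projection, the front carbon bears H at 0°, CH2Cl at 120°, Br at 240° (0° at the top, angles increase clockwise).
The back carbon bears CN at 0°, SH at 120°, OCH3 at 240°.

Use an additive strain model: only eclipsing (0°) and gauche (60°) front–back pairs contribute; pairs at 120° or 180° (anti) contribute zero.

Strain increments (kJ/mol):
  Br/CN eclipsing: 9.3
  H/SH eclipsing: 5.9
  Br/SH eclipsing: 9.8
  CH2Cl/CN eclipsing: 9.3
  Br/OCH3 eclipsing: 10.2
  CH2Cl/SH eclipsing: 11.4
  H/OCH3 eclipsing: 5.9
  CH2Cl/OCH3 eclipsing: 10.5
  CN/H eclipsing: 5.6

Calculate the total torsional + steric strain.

27.2 kJ/mol

This conformer (eclipsed): H–CN eclipsed, CH2Cl–SH eclipsed, Br–OCH3 eclipsed; 5.6 + 11.4 + 10.2 = 27.2 kJ/mol.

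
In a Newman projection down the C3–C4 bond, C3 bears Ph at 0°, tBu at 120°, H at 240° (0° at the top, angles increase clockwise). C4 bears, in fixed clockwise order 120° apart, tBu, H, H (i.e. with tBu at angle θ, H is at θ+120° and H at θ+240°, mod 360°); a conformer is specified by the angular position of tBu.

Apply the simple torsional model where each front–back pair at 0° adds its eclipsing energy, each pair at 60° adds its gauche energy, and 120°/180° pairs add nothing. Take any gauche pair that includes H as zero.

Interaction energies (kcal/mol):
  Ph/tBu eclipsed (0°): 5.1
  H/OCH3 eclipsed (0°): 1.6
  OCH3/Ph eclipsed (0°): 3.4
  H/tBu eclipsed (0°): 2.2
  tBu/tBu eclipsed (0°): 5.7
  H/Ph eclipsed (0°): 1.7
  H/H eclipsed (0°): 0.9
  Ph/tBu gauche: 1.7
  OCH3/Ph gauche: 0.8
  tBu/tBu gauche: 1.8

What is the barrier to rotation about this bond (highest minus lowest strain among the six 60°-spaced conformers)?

tBu at 0° (eclipsed): Ph(0°)/tBu(0°) eclipsed 5.1; tBu(120°)/H(120°) eclipsed 2.2; H(240°)/H(240°) eclipsed 0.9 → 8.2 kcal/mol.
tBu at 60° (staggered): Ph(0°)/tBu(60°) gauche 1.7; tBu(120°)/tBu(60°) gauche 1.8 → 3.5 kcal/mol.
tBu at 120° (eclipsed): Ph(0°)/H(0°) eclipsed 1.7; tBu(120°)/tBu(120°) eclipsed 5.7; H(240°)/H(240°) eclipsed 0.9 → 8.3 kcal/mol.
tBu at 180° (staggered): tBu(120°)/tBu(180°) gauche 1.8 → 1.8 kcal/mol.
tBu at 240° (eclipsed): Ph(0°)/H(0°) eclipsed 1.7; tBu(120°)/H(120°) eclipsed 2.2; H(240°)/tBu(240°) eclipsed 2.2 → 6.1 kcal/mol.
tBu at 300° (staggered): Ph(0°)/tBu(300°) gauche 1.7 → 1.7 kcal/mol.
Max at 120° (8.3 kcal/mol), min at 300° (1.7 kcal/mol); barrier = 6.6 kcal/mol.

6.6 kcal/mol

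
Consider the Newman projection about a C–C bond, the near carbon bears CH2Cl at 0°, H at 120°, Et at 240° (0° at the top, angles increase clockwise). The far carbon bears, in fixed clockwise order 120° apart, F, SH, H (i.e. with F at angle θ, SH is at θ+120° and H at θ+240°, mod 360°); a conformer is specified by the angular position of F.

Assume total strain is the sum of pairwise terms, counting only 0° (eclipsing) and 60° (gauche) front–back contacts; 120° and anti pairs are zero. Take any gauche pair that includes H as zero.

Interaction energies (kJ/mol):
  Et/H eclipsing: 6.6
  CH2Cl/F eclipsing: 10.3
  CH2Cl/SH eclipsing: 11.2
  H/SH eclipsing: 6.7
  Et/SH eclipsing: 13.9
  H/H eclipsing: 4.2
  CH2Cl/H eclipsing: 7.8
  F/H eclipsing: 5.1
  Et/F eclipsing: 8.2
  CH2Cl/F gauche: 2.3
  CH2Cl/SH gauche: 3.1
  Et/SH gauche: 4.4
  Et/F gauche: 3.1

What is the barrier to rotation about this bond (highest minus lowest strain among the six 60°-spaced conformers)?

20.1 kJ/mol

F at 0° is eclipsed. CH2Cl at 0° is eclipsed with F at 0° (10.3); H at 120° is eclipsed with SH at 120° (6.7); Et at 240° is eclipsed with H at 240° (6.6). Total 23.6 kJ/mol.
F at 60° is staggered. CH2Cl at 0° is gauche with F at 60° (2.3); Et at 240° is gauche with SH at 180° (4.4). Total 6.7 kJ/mol.
F at 120° is eclipsed. CH2Cl at 0° is eclipsed with H at 0° (7.8); H at 120° is eclipsed with F at 120° (5.1); Et at 240° is eclipsed with SH at 240° (13.9). Total 26.8 kJ/mol.
F at 180° is staggered. CH2Cl at 0° is gauche with SH at 300° (3.1); Et at 240° is gauche with F at 180° (3.1); Et at 240° is gauche with SH at 300° (4.4). Total 10.6 kJ/mol.
F at 240° is eclipsed. CH2Cl at 0° is eclipsed with SH at 0° (11.2); H at 120° is eclipsed with H at 120° (4.2); Et at 240° is eclipsed with F at 240° (8.2). Total 23.6 kJ/mol.
F at 300° is staggered. CH2Cl at 0° is gauche with F at 300° (2.3); CH2Cl at 0° is gauche with SH at 60° (3.1); Et at 240° is gauche with F at 300° (3.1). Total 8.5 kJ/mol.
Max at 120° (26.8 kJ/mol), min at 60° (6.7 kJ/mol); barrier = 20.1 kJ/mol.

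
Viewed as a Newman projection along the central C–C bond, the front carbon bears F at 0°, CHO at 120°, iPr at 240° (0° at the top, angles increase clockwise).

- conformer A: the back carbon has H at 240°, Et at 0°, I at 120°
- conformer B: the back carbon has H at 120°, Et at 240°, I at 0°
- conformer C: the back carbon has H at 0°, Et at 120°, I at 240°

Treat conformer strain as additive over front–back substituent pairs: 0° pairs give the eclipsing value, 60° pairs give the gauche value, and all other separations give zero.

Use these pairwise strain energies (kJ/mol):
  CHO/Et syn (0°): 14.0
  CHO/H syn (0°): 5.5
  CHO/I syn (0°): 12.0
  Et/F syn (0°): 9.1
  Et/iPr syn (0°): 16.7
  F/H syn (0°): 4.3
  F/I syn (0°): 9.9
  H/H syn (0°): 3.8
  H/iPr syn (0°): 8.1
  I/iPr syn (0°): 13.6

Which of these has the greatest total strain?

A (eclipsed): F–Et eclipsed, CHO–I eclipsed, iPr–H eclipsed; 9.1 + 12.0 + 8.1 = 29.2 kJ/mol.
B (eclipsed): F–I eclipsed, CHO–H eclipsed, iPr–Et eclipsed; 9.9 + 5.5 + 16.7 = 32.1 kJ/mol.
C (eclipsed): F–H eclipsed, CHO–Et eclipsed, iPr–I eclipsed; 4.3 + 14.0 + 13.6 = 31.9 kJ/mol.
B has the highest total (32.1 kJ/mol).

B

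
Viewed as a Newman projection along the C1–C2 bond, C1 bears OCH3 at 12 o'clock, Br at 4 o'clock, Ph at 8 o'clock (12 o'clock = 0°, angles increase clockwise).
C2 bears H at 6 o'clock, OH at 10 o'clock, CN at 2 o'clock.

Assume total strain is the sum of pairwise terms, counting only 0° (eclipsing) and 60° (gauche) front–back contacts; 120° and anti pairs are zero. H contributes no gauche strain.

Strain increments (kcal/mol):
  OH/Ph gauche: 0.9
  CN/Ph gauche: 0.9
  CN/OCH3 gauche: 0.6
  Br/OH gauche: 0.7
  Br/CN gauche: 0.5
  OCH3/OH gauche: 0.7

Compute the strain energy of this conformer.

2.7 kcal/mol

This conformer (staggered): OCH3(0°)/OH(300°) gauche 0.7; OCH3(0°)/CN(60°) gauche 0.6; Br(120°)/CN(60°) gauche 0.5; Ph(240°)/OH(300°) gauche 0.9 → 2.7 kcal/mol.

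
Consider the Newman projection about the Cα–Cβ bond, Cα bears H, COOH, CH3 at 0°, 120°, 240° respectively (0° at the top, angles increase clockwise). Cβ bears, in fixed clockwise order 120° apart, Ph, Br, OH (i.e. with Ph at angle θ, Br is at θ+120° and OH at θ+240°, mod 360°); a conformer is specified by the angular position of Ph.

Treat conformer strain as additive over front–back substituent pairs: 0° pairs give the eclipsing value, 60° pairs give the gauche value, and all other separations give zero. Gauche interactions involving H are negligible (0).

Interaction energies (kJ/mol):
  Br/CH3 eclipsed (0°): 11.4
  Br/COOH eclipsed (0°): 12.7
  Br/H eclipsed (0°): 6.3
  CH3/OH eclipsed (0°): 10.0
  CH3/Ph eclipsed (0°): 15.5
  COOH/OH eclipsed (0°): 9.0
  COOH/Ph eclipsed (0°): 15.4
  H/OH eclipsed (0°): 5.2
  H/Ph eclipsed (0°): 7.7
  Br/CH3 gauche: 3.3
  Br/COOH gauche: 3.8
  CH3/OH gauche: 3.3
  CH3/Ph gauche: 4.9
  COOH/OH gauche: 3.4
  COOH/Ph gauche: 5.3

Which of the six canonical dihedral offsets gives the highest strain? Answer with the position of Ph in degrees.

Ph at 0° (eclipsed): H–Ph eclipsed, COOH–Br eclipsed, CH3–OH eclipsed; 7.7 + 12.7 + 10.0 = 30.4 kJ/mol.
Ph at 60° (staggered): COOH–Ph gauche, COOH–Br gauche, CH3–Br gauche, CH3–OH gauche; 5.3 + 3.8 + 3.3 + 3.3 = 15.7 kJ/mol.
Ph at 120° (eclipsed): H–OH eclipsed, COOH–Ph eclipsed, CH3–Br eclipsed; 5.2 + 15.4 + 11.4 = 32.0 kJ/mol.
Ph at 180° (staggered): COOH–Ph gauche, COOH–OH gauche, CH3–Ph gauche, CH3–Br gauche; 5.3 + 3.4 + 4.9 + 3.3 = 16.9 kJ/mol.
Ph at 240° (eclipsed): H–Br eclipsed, COOH–OH eclipsed, CH3–Ph eclipsed; 6.3 + 9.0 + 15.5 = 30.8 kJ/mol.
Ph at 300° (staggered): COOH–Br gauche, COOH–OH gauche, CH3–Ph gauche, CH3–OH gauche; 3.8 + 3.4 + 4.9 + 3.3 = 15.4 kJ/mol.
The maximum (32.0 kJ/mol) occurs with Ph at 120°.

120°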